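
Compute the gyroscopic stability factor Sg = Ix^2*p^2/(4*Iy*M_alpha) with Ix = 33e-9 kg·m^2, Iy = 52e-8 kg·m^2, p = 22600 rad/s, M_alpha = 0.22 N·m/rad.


Sg = Ix^2 * p^2 / (4 * Iy * M_alpha) = (33e-9)^2 * 22600^2 / (4 * 52e-8 * 0.22) = 1.216

1.216


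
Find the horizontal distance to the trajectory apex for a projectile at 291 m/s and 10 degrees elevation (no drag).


R = v0^2*sin(2*theta)/g = 291^2*sin(2*10°)/9.81 = 2952.36 m
apex_dist = R/2 = 2952.36/2 = 1476 m

1476 m


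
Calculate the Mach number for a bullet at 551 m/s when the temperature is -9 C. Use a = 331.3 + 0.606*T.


a = 331.3 + 0.606*(-9) = 325.846 m/s
M = v/a = 551/325.846 = 1.691

1.691


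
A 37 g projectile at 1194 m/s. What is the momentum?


p = m*v = 0.037*1194 = 44.18 kg·m/s

44.18 kg·m/s


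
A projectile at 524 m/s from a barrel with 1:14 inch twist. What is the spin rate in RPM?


twist_m = 14*0.0254 = 0.3556 m
spin = v/twist = 524/0.3556 = 1473.566 rev/s
RPM = spin*60 = 1473.566*60 ≈ 88414 RPM

88414 RPM


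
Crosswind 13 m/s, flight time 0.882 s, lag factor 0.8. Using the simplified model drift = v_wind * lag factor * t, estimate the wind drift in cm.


drift = v_wind * lag * t = 13 * 0.8 * 0.882 = 9.1728 m ≈ 917.3 cm

917.3 cm


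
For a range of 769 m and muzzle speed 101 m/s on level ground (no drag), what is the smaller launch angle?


sin(2*theta) = R*g/v0^2 = 769*9.81/101^2 = 0.739525, theta = arcsin(0.739525)/2 = 23.85°

23.85 degrees


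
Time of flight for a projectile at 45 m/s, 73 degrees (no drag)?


T = 2*v0*sin(theta)/g = 2*45*sin(73°)/9.81 = 8.773 s

8.773 s


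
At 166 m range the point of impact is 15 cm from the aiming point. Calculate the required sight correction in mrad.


1 mrad subtends 1 cm per 10 m of range, so adj = error_cm / (dist_m / 10) = 15 / (166/10) = 0.9036 mrad

0.9036 mrad


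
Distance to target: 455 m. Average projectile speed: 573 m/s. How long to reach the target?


t = d/v = 455/573 = 0.7941 s

0.7941 s


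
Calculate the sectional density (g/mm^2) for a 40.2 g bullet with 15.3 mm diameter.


SD = m/d^2 = 40.2/15.3^2 = 0.1717 g/mm^2

0.1717 g/mm^2


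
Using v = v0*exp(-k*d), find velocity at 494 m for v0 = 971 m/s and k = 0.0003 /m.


v = v0*exp(-k*d) = 971*exp(-0.0003*494) = 837.3 m/s

837.3 m/s


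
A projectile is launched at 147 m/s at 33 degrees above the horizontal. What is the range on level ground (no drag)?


R = v0^2 * sin(2*theta) / g = 147^2 * sin(2*33°) / 9.81 = 2012 m

2012 m


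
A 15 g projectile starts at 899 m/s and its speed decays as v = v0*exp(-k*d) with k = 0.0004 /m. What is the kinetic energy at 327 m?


v = v0*exp(-k*d) = 899*exp(-0.0004*327) = 788.777 m/s
E = 0.5*m*v^2 = 0.5*0.015*788.777^2 = 4666 J

4666 J


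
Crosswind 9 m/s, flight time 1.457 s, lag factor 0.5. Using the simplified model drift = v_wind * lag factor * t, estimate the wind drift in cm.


drift = v_wind * lag * t = 9 * 0.5 * 1.457 = 6.5565 m ≈ 655.7 cm

655.7 cm


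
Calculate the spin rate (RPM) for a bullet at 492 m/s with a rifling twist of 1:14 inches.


twist_m = 14*0.0254 = 0.3556 m
spin = v/twist = 492/0.3556 = 1383.577 rev/s
RPM = spin*60 = 1383.577*60 ≈ 83015 RPM

83015 RPM


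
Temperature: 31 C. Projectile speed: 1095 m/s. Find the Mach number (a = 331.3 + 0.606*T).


a = 331.3 + 0.606*(31) = 350.086 m/s
M = v/a = 1095/350.086 = 3.128

3.128


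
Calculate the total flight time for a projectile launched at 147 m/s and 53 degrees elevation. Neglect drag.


T = 2*v0*sin(theta)/g = 2*147*sin(53°)/9.81 = 23.93 s

23.93 s


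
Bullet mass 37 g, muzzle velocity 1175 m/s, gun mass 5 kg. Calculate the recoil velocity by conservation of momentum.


v_recoil = m_p * v_p / m_gun = 0.037 * 1175 / 5 = 8.695 m/s

8.695 m/s


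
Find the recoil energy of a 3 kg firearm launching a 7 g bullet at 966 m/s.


v_r = m_p*v_p/m_gun = 0.007*966/3 = 2.254 m/s, E_r = 0.5*m_gun*v_r^2 = 0.5*3*2.254^2 = 7.621 J

7.621 J


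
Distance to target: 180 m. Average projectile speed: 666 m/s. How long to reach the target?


t = d/v = 180/666 = 0.2703 s

0.2703 s


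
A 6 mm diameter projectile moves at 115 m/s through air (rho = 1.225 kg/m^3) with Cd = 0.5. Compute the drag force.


A = pi*(d/2)^2 = pi*(6/2000)^2 = 2.82743e-05 m^2
Fd = 0.5*Cd*rho*A*v^2 = 0.5*0.5*1.225*2.82743e-05*115^2 = 0.1145 N

0.1145 N


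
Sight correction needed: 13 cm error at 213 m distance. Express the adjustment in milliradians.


1 mrad subtends 1 cm per 10 m of range, so adj = error_cm / (dist_m / 10) = 13 / (213/10) = 0.6103 mrad

0.6103 mrad


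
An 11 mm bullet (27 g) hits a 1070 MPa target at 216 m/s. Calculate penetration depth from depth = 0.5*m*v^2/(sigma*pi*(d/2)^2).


A = pi*(d/2)^2 = pi*(11/2)^2 = 95.0332 mm^2
E = 0.5*m*v^2 = 0.5*0.027*216^2 = 629.856 J
depth = E/(sigma*A) = 629.856 J / (1070 MPa * 95.0332 mm^2) = 629.856/(1070 * 95.0332) m = 0.00619416 m ≈ 6.194 mm

6.194 mm


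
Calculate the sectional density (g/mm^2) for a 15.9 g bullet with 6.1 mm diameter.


SD = m/d^2 = 15.9/6.1^2 = 0.4273 g/mm^2

0.4273 g/mm^2


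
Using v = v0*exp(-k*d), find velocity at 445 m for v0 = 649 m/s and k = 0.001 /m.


v = v0*exp(-k*d) = 649*exp(-0.001*445) = 415.9 m/s

415.9 m/s


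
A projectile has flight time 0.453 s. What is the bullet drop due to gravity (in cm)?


drop = 0.5*g*t^2 = 0.5*9.81*0.453^2 = 1.00655 m ≈ 100.7 cm

100.7 cm


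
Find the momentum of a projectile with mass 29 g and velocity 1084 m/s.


p = m*v = 0.029*1084 = 31.44 kg·m/s

31.44 kg·m/s


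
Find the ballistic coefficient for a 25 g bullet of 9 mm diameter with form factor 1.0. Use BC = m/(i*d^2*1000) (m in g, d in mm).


BC = m/(i*d^2*1000) = 25/(1.0 * 9^2 * 1000) = 0.0003086

0.0003086


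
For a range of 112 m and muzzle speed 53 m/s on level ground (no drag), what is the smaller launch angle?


sin(2*theta) = R*g/v0^2 = 112*9.81/53^2 = 0.391143, theta = arcsin(0.391143)/2 = 11.51°

11.51 degrees


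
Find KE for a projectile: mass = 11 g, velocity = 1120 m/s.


E = 0.5*m*v^2 = 0.5*0.011*1120^2 = 6899 J

6899 J


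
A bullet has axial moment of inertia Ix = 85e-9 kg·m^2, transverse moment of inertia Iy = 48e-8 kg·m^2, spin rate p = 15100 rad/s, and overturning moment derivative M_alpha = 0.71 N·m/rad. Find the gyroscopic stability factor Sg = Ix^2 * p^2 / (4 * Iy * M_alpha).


Sg = Ix^2 * p^2 / (4 * Iy * M_alpha) = (85e-9)^2 * 15100^2 / (4 * 48e-8 * 0.71) = 1.208

1.208


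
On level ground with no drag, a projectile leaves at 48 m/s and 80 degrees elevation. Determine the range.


R = v0^2 * sin(2*theta) / g = 48^2 * sin(2*80°) / 9.81 = 80.33 m

80.33 m


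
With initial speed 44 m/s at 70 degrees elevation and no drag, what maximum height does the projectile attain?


H = (v0*sin(theta))^2 / (2g) = (44*sin(70°))^2 / (2*9.81) = 87.13 m

87.13 m


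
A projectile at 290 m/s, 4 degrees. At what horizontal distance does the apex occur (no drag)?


R = v0^2*sin(2*theta)/g = 290^2*sin(2*4°)/9.81 = 1193.11 m
apex_dist = R/2 = 1193.11/2 = 596.6 m

596.6 m


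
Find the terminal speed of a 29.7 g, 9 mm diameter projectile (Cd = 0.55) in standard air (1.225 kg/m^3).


A = pi*(d/2)^2 = pi*(9/2000)^2 = 6.36173e-05 m^2
vt = sqrt(2mg/(Cd*rho*A)) = sqrt(2*0.0297*9.81/(0.55 * 1.225 * 6.36173e-05)) = 116.6 m/s

116.6 m/s


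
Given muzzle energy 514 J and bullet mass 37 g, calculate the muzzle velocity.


v = sqrt(2*E/m) = sqrt(2*514/0.037) = 166.7 m/s

166.7 m/s


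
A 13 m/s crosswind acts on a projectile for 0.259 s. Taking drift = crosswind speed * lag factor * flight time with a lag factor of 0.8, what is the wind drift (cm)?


drift = v_wind * lag * t = 13 * 0.8 * 0.259 = 2.6936 m ≈ 269.4 cm

269.4 cm


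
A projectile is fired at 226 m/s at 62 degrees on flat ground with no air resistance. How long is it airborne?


T = 2*v0*sin(theta)/g = 2*226*sin(62°)/9.81 = 40.68 s

40.68 s


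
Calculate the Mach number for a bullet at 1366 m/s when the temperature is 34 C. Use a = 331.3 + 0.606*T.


a = 331.3 + 0.606*(34) = 351.904 m/s
M = v/a = 1366/351.904 = 3.882

3.882


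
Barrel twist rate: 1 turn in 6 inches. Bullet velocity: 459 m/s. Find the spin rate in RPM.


twist_m = 6*0.0254 = 0.1524 m
spin = v/twist = 459/0.1524 = 3011.811 rev/s
RPM = spin*60 = 3011.811*60 ≈ 180709 RPM

180709 RPM


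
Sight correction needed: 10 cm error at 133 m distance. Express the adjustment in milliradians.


1 mrad subtends 1 cm per 10 m of range, so adj = error_cm / (dist_m / 10) = 10 / (133/10) = 0.7519 mrad

0.7519 mrad


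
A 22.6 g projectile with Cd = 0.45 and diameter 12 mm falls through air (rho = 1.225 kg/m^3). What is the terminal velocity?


A = pi*(d/2)^2 = pi*(12/2000)^2 = 1.13097e-04 m^2
vt = sqrt(2mg/(Cd*rho*A)) = sqrt(2*0.0226*9.81/(0.45 * 1.225 * 1.13097e-04)) = 84.33 m/s

84.33 m/s


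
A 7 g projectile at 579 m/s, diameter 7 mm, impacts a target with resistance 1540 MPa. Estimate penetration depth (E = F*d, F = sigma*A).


A = pi*(d/2)^2 = pi*(7/2)^2 = 38.4845 mm^2
E = 0.5*m*v^2 = 0.5*0.007*579^2 = 1173.34 J
depth = E/(sigma*A) = 1173.34 J / (1540 MPa * 38.4845 mm^2) = 1173.34/(1540 * 38.4845) m = 0.0197979 m ≈ 19.8 mm

19.8 mm


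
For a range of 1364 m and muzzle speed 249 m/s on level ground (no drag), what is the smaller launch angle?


sin(2*theta) = R*g/v0^2 = 1364*9.81/249^2 = 0.215817, theta = arcsin(0.215817)/2 = 6.232°

6.232 degrees


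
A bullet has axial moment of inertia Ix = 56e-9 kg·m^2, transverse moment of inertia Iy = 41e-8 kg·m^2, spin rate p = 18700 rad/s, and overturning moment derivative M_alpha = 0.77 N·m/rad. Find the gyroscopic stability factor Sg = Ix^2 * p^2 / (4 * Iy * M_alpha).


Sg = Ix^2 * p^2 / (4 * Iy * M_alpha) = (56e-9)^2 * 18700^2 / (4 * 41e-8 * 0.77) = 0.8684

0.8684


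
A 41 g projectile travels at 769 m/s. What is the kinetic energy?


E = 0.5*m*v^2 = 0.5*0.041*769^2 = 12123 J

12123 J


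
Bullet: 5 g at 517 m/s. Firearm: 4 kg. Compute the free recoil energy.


v_r = m_p*v_p/m_gun = 0.005*517/4 = 0.64625 m/s, E_r = 0.5*m_gun*v_r^2 = 0.5*4*0.64625^2 = 0.8353 J

0.8353 J


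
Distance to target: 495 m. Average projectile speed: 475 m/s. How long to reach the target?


t = d/v = 495/475 = 1.042 s

1.042 s


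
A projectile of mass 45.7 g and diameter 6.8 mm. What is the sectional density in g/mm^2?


SD = m/d^2 = 45.7/6.8^2 = 0.9883 g/mm^2

0.9883 g/mm^2


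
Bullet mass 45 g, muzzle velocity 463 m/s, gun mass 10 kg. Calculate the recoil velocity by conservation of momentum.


v_recoil = m_p * v_p / m_gun = 0.045 * 463 / 10 = 2.083 m/s

2.083 m/s


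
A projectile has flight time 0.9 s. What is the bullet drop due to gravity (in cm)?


drop = 0.5*g*t^2 = 0.5*9.81*0.9^2 = 3.97305 m ≈ 397.3 cm

397.3 cm


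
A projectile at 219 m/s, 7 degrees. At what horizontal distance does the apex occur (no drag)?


R = v0^2*sin(2*theta)/g = 219^2*sin(2*7°)/9.81 = 1182.75 m
apex_dist = R/2 = 1182.75/2 = 591.4 m

591.4 m


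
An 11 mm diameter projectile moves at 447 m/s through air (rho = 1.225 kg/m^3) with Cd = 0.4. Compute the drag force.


A = pi*(d/2)^2 = pi*(11/2000)^2 = 9.50332e-05 m^2
Fd = 0.5*Cd*rho*A*v^2 = 0.5*0.4*1.225*9.50332e-05*447^2 = 4.652 N

4.652 N


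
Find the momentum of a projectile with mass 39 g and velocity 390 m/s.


p = m*v = 0.039*390 = 15.21 kg·m/s

15.21 kg·m/s


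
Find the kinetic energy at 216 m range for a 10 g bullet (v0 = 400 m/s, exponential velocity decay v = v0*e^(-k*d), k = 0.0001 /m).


v = v0*exp(-k*d) = 400*exp(-0.0001*216) = 391.453 m/s
E = 0.5*m*v^2 = 0.5*0.01*391.453^2 = 766.2 J

766.2 J


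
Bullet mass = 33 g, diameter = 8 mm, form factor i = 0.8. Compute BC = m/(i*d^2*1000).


BC = m/(i*d^2*1000) = 33/(0.8 * 8^2 * 1000) = 0.0006445

0.0006445


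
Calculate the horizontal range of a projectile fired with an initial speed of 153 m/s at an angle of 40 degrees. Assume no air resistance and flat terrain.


R = v0^2 * sin(2*theta) / g = 153^2 * sin(2*40°) / 9.81 = 2350 m

2350 m


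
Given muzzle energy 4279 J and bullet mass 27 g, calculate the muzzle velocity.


v = sqrt(2*E/m) = sqrt(2*4279/0.027) = 563 m/s

563 m/s


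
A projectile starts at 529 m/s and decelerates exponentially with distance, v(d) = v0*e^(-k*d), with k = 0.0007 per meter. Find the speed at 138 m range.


v = v0*exp(-k*d) = 529*exp(-0.0007*138) = 480.3 m/s

480.3 m/s


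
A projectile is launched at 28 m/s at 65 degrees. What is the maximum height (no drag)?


H = (v0*sin(theta))^2 / (2g) = (28*sin(65°))^2 / (2*9.81) = 32.82 m

32.82 m


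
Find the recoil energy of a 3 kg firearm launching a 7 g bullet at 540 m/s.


v_r = m_p*v_p/m_gun = 0.007*540/3 = 1.26 m/s, E_r = 0.5*m_gun*v_r^2 = 0.5*3*1.26^2 = 2.381 J

2.381 J


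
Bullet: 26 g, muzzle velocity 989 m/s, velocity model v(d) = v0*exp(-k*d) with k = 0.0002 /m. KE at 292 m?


v = v0*exp(-k*d) = 989*exp(-0.0002*292) = 932.897 m/s
E = 0.5*m*v^2 = 0.5*0.026*932.897^2 = 11314 J

11314 J


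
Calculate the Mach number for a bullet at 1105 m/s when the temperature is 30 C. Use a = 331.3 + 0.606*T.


a = 331.3 + 0.606*(30) = 349.48 m/s
M = v/a = 1105/349.48 = 3.162

3.162


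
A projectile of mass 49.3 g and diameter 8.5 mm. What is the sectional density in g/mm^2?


SD = m/d^2 = 49.3/8.5^2 = 0.6824 g/mm^2

0.6824 g/mm^2


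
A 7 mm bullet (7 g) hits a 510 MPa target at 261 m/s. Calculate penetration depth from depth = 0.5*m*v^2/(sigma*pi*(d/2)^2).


A = pi*(d/2)^2 = pi*(7/2)^2 = 38.4845 mm^2
E = 0.5*m*v^2 = 0.5*0.007*261^2 = 238.424 J
depth = E/(sigma*A) = 238.424 J / (510 MPa * 38.4845 mm^2) = 238.424/(510 * 38.4845) m = 0.0121477 m ≈ 12.15 mm

12.15 mm


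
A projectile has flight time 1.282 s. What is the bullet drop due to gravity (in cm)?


drop = 0.5*g*t^2 = 0.5*9.81*1.282^2 = 8.06149 m ≈ 806.1 cm

806.1 cm


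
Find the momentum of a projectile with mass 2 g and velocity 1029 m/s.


p = m*v = 0.002*1029 = 2.058 kg·m/s

2.058 kg·m/s


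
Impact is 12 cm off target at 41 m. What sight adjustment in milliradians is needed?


1 mrad subtends 1 cm per 10 m of range, so adj = error_cm / (dist_m / 10) = 12 / (41/10) = 2.927 mrad

2.927 mrad


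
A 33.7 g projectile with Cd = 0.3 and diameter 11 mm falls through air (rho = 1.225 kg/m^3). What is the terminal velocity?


A = pi*(d/2)^2 = pi*(11/2000)^2 = 9.50332e-05 m^2
vt = sqrt(2mg/(Cd*rho*A)) = sqrt(2*0.0337*9.81/(0.3 * 1.225 * 9.50332e-05)) = 137.6 m/s

137.6 m/s


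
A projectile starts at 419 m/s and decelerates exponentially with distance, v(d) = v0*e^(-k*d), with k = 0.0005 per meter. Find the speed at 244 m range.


v = v0*exp(-k*d) = 419*exp(-0.0005*244) = 370.9 m/s

370.9 m/s


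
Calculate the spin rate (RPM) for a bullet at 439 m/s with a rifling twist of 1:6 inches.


twist_m = 6*0.0254 = 0.1524 m
spin = v/twist = 439/0.1524 = 2880.577 rev/s
RPM = spin*60 = 2880.577*60 ≈ 172835 RPM

172835 RPM


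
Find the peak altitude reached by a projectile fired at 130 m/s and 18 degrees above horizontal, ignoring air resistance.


H = (v0*sin(theta))^2 / (2g) = (130*sin(18°))^2 / (2*9.81) = 82.25 m

82.25 m


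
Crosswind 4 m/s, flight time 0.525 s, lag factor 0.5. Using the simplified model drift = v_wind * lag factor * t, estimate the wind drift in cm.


drift = v_wind * lag * t = 4 * 0.5 * 0.525 = 1.05 m ≈ 105 cm

105 cm


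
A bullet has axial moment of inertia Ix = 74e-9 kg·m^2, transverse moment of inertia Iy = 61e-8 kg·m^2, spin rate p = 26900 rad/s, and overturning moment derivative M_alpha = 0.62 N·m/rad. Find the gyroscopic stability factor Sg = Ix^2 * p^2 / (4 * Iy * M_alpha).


Sg = Ix^2 * p^2 / (4 * Iy * M_alpha) = (74e-9)^2 * 26900^2 / (4 * 61e-8 * 0.62) = 2.619

2.619


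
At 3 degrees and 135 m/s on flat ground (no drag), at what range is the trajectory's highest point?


R = v0^2*sin(2*theta)/g = 135^2*sin(2*3°)/9.81 = 194.193 m
apex_dist = R/2 = 194.193/2 = 97.1 m

97.1 m


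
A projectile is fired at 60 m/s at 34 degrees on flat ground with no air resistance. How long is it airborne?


T = 2*v0*sin(theta)/g = 2*60*sin(34°)/9.81 = 6.84 s

6.84 s


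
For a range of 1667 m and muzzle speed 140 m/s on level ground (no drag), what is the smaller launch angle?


sin(2*theta) = R*g/v0^2 = 1667*9.81/140^2 = 0.834351, theta = arcsin(0.834351)/2 = 28.27°

28.27 degrees


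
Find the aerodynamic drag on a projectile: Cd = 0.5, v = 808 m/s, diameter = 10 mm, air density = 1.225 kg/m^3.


A = pi*(d/2)^2 = pi*(10/2000)^2 = 7.85398e-05 m^2
Fd = 0.5*Cd*rho*A*v^2 = 0.5*0.5*1.225*7.85398e-05*808^2 = 15.7 N

15.7 N


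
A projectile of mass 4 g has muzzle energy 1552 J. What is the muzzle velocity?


v = sqrt(2*E/m) = sqrt(2*1552/0.004) = 880.9 m/s

880.9 m/s


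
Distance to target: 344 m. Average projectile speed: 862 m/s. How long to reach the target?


t = d/v = 344/862 = 0.3991 s

0.3991 s


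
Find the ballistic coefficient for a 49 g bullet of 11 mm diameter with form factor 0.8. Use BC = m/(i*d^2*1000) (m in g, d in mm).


BC = m/(i*d^2*1000) = 49/(0.8 * 11^2 * 1000) = 0.0005062

0.0005062


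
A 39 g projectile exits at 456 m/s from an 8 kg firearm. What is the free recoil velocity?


v_recoil = m_p * v_p / m_gun = 0.039 * 456 / 8 = 2.223 m/s

2.223 m/s


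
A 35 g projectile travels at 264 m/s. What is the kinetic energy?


E = 0.5*m*v^2 = 0.5*0.035*264^2 = 1220 J

1220 J


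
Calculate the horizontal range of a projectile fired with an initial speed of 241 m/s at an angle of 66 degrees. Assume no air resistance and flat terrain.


R = v0^2 * sin(2*theta) / g = 241^2 * sin(2*66°) / 9.81 = 4400 m

4400 m


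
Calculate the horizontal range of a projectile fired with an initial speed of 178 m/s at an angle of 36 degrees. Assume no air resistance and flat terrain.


R = v0^2 * sin(2*theta) / g = 178^2 * sin(2*36°) / 9.81 = 3072 m

3072 m


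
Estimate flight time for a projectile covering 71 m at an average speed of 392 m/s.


t = d/v = 71/392 = 0.1811 s

0.1811 s


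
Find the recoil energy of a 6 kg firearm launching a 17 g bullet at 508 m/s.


v_r = m_p*v_p/m_gun = 0.017*508/6 = 1.43933 m/s, E_r = 0.5*m_gun*v_r^2 = 0.5*6*1.43933^2 = 6.215 J

6.215 J


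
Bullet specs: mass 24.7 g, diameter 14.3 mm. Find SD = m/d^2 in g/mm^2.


SD = m/d^2 = 24.7/14.3^2 = 0.1208 g/mm^2

0.1208 g/mm^2


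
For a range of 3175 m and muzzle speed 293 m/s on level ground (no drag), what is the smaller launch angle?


sin(2*theta) = R*g/v0^2 = 3175*9.81/293^2 = 0.362809, theta = arcsin(0.362809)/2 = 10.64°

10.64 degrees


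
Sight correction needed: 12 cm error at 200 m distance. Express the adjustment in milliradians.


1 mrad subtends 1 cm per 10 m of range, so adj = error_cm / (dist_m / 10) = 12 / (200/10) = 0.6 mrad

0.6 mrad


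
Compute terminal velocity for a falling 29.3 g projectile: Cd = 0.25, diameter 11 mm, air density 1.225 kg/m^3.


A = pi*(d/2)^2 = pi*(11/2000)^2 = 9.50332e-05 m^2
vt = sqrt(2mg/(Cd*rho*A)) = sqrt(2*0.0293*9.81/(0.25 * 1.225 * 9.50332e-05)) = 140.5 m/s

140.5 m/s


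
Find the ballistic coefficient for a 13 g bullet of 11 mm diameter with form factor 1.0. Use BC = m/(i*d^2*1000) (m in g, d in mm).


BC = m/(i*d^2*1000) = 13/(1.0 * 11^2 * 1000) = 0.0001074

0.0001074


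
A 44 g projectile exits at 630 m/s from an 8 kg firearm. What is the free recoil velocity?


v_recoil = m_p * v_p / m_gun = 0.044 * 630 / 8 = 3.465 m/s

3.465 m/s


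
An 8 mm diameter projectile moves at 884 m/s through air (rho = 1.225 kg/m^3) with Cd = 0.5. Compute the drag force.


A = pi*(d/2)^2 = pi*(8/2000)^2 = 5.02655e-05 m^2
Fd = 0.5*Cd*rho*A*v^2 = 0.5*0.5*1.225*5.02655e-05*884^2 = 12.03 N

12.03 N


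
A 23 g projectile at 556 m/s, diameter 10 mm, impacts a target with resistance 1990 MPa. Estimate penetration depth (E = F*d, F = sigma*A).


A = pi*(d/2)^2 = pi*(10/2)^2 = 78.5398 mm^2
E = 0.5*m*v^2 = 0.5*0.023*556^2 = 3555.06 J
depth = E/(sigma*A) = 3555.06 J / (1990 MPa * 78.5398 mm^2) = 3555.06/(1990 * 78.5398) m = 0.022746 m ≈ 22.75 mm

22.75 mm


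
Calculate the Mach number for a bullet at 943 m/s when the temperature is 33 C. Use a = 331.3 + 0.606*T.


a = 331.3 + 0.606*(33) = 351.298 m/s
M = v/a = 943/351.298 = 2.684

2.684


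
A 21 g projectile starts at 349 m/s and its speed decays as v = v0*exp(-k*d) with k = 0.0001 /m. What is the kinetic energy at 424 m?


v = v0*exp(-k*d) = 349*exp(-0.0001*424) = 334.512 m/s
E = 0.5*m*v^2 = 0.5*0.021*334.512^2 = 1175 J

1175 J


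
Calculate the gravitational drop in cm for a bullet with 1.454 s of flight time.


drop = 0.5*g*t^2 = 0.5*9.81*1.454^2 = 10.3697 m ≈ 1037 cm

1037 cm


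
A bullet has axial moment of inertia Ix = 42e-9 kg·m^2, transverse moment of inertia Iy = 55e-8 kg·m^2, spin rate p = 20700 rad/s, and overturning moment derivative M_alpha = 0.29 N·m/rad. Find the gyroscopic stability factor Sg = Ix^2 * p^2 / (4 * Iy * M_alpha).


Sg = Ix^2 * p^2 / (4 * Iy * M_alpha) = (42e-9)^2 * 20700^2 / (4 * 55e-8 * 0.29) = 1.185

1.185


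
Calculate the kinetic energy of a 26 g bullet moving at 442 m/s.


E = 0.5*m*v^2 = 0.5*0.026*442^2 = 2540 J

2540 J


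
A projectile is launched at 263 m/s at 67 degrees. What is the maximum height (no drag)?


H = (v0*sin(theta))^2 / (2g) = (263*sin(67°))^2 / (2*9.81) = 2987 m

2987 m


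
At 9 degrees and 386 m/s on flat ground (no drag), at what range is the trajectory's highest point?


R = v0^2*sin(2*theta)/g = 386^2*sin(2*9°)/9.81 = 4693.4 m
apex_dist = R/2 = 4693.4/2 = 2347 m

2347 m


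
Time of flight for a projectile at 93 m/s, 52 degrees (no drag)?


T = 2*v0*sin(theta)/g = 2*93*sin(52°)/9.81 = 14.94 s

14.94 s


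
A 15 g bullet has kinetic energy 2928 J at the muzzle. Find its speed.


v = sqrt(2*E/m) = sqrt(2*2928/0.015) = 624.8 m/s

624.8 m/s


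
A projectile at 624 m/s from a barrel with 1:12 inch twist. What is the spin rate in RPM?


twist_m = 12*0.0254 = 0.3048 m
spin = v/twist = 624/0.3048 = 2047.244 rev/s
RPM = spin*60 = 2047.244*60 ≈ 122835 RPM

122835 RPM


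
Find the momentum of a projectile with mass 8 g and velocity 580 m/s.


p = m*v = 0.008*580 = 4.64 kg·m/s

4.64 kg·m/s


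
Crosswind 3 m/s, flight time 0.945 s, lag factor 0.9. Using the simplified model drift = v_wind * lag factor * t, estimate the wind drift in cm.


drift = v_wind * lag * t = 3 * 0.9 * 0.945 = 2.5515 m ≈ 255.1 cm

255.1 cm


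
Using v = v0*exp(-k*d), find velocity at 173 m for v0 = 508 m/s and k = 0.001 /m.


v = v0*exp(-k*d) = 508*exp(-0.001*173) = 427.3 m/s

427.3 m/s


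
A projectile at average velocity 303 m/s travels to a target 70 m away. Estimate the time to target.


t = d/v = 70/303 = 0.231 s

0.231 s


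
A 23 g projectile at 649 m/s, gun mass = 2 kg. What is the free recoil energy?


v_r = m_p*v_p/m_gun = 0.023*649/2 = 7.4635 m/s, E_r = 0.5*m_gun*v_r^2 = 0.5*2*7.4635^2 = 55.7 J

55.7 J


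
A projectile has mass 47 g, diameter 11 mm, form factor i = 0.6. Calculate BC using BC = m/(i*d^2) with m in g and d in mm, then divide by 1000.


BC = m/(i*d^2*1000) = 47/(0.6 * 11^2 * 1000) = 0.0006474

0.0006474


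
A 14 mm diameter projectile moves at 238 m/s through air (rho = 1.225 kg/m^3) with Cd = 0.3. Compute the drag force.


A = pi*(d/2)^2 = pi*(14/2000)^2 = 1.53938e-04 m^2
Fd = 0.5*Cd*rho*A*v^2 = 0.5*0.3*1.225*1.53938e-04*238^2 = 1.602 N

1.602 N


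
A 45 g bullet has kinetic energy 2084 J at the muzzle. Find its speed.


v = sqrt(2*E/m) = sqrt(2*2084/0.045) = 304.3 m/s

304.3 m/s


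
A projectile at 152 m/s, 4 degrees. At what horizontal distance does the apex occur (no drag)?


R = v0^2*sin(2*theta)/g = 152^2*sin(2*4°)/9.81 = 327.773 m
apex_dist = R/2 = 327.773/2 = 163.9 m

163.9 m


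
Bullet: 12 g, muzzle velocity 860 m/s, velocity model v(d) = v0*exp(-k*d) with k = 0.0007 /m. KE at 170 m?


v = v0*exp(-k*d) = 860*exp(-0.0007*170) = 763.515 m/s
E = 0.5*m*v^2 = 0.5*0.012*763.515^2 = 3498 J

3498 J


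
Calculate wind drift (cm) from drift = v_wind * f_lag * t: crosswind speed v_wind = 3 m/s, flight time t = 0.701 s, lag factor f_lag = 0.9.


drift = v_wind * lag * t = 3 * 0.9 * 0.701 = 1.8927 m ≈ 189.3 cm

189.3 cm


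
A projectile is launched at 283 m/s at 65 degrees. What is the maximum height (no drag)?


H = (v0*sin(theta))^2 / (2g) = (283*sin(65°))^2 / (2*9.81) = 3353 m

3353 m


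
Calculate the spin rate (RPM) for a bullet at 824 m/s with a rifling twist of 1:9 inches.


twist_m = 9*0.0254 = 0.2286 m
spin = v/twist = 824/0.2286 = 3604.549 rev/s
RPM = spin*60 = 3604.549*60 ≈ 216273 RPM

216273 RPM


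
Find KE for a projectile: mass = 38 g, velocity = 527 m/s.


E = 0.5*m*v^2 = 0.5*0.038*527^2 = 5277 J

5277 J


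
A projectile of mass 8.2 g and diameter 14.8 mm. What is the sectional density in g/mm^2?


SD = m/d^2 = 8.2/14.8^2 = 0.03744 g/mm^2

0.03744 g/mm^2


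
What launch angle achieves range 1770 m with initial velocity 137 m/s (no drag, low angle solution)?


sin(2*theta) = R*g/v0^2 = 1770*9.81/137^2 = 0.925127, theta = arcsin(0.925127)/2 = 33.84°

33.84 degrees


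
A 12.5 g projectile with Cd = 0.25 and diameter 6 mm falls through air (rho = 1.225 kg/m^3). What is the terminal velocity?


A = pi*(d/2)^2 = pi*(6/2000)^2 = 2.82743e-05 m^2
vt = sqrt(2mg/(Cd*rho*A)) = sqrt(2*0.0125*9.81/(0.25 * 1.225 * 2.82743e-05)) = 168.3 m/s

168.3 m/s


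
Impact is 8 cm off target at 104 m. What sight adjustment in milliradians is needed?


1 mrad subtends 1 cm per 10 m of range, so adj = error_cm / (dist_m / 10) = 8 / (104/10) = 0.7692 mrad

0.7692 mrad


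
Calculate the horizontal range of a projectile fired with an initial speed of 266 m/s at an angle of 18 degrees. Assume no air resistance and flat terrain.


R = v0^2 * sin(2*theta) / g = 266^2 * sin(2*18°) / 9.81 = 4239 m

4239 m


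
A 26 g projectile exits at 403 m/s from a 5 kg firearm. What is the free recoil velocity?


v_recoil = m_p * v_p / m_gun = 0.026 * 403 / 5 = 2.096 m/s

2.096 m/s


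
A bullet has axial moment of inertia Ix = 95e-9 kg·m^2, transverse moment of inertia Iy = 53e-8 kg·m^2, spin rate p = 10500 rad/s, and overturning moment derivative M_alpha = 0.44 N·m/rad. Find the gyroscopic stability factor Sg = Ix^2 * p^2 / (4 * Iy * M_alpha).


Sg = Ix^2 * p^2 / (4 * Iy * M_alpha) = (95e-9)^2 * 10500^2 / (4 * 53e-8 * 0.44) = 1.067

1.067


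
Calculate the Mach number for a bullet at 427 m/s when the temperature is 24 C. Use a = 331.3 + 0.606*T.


a = 331.3 + 0.606*(24) = 345.844 m/s
M = v/a = 427/345.844 = 1.235

1.235


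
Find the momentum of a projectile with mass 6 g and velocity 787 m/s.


p = m*v = 0.006*787 = 4.722 kg·m/s

4.722 kg·m/s


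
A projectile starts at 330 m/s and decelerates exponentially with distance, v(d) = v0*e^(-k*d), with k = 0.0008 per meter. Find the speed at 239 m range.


v = v0*exp(-k*d) = 330*exp(-0.0008*239) = 272.6 m/s

272.6 m/s


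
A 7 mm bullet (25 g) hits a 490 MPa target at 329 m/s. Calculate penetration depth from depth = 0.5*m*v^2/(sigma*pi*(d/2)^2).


A = pi*(d/2)^2 = pi*(7/2)^2 = 38.4845 mm^2
E = 0.5*m*v^2 = 0.5*0.025*329^2 = 1353.01 J
depth = E/(sigma*A) = 1353.01 J / (490 MPa * 38.4845 mm^2) = 1353.01/(490 * 38.4845) m = 0.0717496 m ≈ 71.75 mm

71.75 mm


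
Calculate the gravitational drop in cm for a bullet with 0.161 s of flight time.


drop = 0.5*g*t^2 = 0.5*9.81*0.161^2 = 0.127143 m ≈ 12.71 cm

12.71 cm


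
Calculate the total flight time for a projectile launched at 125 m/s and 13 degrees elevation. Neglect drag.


T = 2*v0*sin(theta)/g = 2*125*sin(13°)/9.81 = 5.733 s

5.733 s


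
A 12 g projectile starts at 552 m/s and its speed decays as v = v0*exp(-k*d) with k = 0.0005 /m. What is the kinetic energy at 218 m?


v = v0*exp(-k*d) = 552*exp(-0.0005*218) = 494.995 m/s
E = 0.5*m*v^2 = 0.5*0.012*494.995^2 = 1470 J

1470 J


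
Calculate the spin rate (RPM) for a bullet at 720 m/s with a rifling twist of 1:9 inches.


twist_m = 9*0.0254 = 0.2286 m
spin = v/twist = 720/0.2286 = 3149.606 rev/s
RPM = spin*60 = 3149.606*60 ≈ 188976 RPM

188976 RPM


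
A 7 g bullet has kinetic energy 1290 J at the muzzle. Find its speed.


v = sqrt(2*E/m) = sqrt(2*1290/0.007) = 607.1 m/s

607.1 m/s


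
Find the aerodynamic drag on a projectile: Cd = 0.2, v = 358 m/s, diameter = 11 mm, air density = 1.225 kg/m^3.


A = pi*(d/2)^2 = pi*(11/2000)^2 = 9.50332e-05 m^2
Fd = 0.5*Cd*rho*A*v^2 = 0.5*0.2*1.225*9.50332e-05*358^2 = 1.492 N

1.492 N


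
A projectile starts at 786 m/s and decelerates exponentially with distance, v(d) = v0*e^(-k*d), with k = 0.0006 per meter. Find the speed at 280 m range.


v = v0*exp(-k*d) = 786*exp(-0.0006*280) = 664.4 m/s

664.4 m/s


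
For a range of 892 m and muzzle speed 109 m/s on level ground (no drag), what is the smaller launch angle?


sin(2*theta) = R*g/v0^2 = 892*9.81/109^2 = 0.736514, theta = arcsin(0.736514)/2 = 23.72°

23.72 degrees


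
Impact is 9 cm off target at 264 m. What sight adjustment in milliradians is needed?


1 mrad subtends 1 cm per 10 m of range, so adj = error_cm / (dist_m / 10) = 9 / (264/10) = 0.3409 mrad

0.3409 mrad


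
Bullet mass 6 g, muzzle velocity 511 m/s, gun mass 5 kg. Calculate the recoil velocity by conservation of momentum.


v_recoil = m_p * v_p / m_gun = 0.006 * 511 / 5 = 0.6132 m/s

0.6132 m/s


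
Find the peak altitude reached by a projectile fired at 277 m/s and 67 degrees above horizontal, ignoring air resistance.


H = (v0*sin(theta))^2 / (2g) = (277*sin(67°))^2 / (2*9.81) = 3314 m

3314 m


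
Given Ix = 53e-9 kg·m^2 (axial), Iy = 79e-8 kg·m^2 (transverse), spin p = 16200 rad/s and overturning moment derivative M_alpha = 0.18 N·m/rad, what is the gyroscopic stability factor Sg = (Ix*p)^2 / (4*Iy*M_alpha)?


Sg = Ix^2 * p^2 / (4 * Iy * M_alpha) = (53e-9)^2 * 16200^2 / (4 * 79e-8 * 0.18) = 1.296

1.296


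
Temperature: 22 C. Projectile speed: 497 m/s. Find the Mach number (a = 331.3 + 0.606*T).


a = 331.3 + 0.606*(22) = 344.632 m/s
M = v/a = 497/344.632 = 1.442

1.442


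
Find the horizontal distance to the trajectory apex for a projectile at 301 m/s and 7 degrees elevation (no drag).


R = v0^2*sin(2*theta)/g = 301^2*sin(2*7°)/9.81 = 2234.29 m
apex_dist = R/2 = 2234.29/2 = 1117 m

1117 m


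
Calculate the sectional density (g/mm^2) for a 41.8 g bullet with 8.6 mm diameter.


SD = m/d^2 = 41.8/8.6^2 = 0.5652 g/mm^2

0.5652 g/mm^2


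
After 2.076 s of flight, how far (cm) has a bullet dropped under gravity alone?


drop = 0.5*g*t^2 = 0.5*9.81*2.076^2 = 21.1395 m ≈ 2114 cm

2114 cm


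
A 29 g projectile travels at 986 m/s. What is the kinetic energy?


E = 0.5*m*v^2 = 0.5*0.029*986^2 = 14097 J

14097 J


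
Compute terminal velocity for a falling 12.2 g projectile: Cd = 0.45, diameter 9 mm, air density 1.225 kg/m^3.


A = pi*(d/2)^2 = pi*(9/2000)^2 = 6.36173e-05 m^2
vt = sqrt(2mg/(Cd*rho*A)) = sqrt(2*0.0122*9.81/(0.45 * 1.225 * 6.36173e-05)) = 82.62 m/s

82.62 m/s


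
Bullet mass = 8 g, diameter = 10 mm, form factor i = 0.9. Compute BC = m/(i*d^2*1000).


BC = m/(i*d^2*1000) = 8/(0.9 * 10^2 * 1000) = 8.889e-05

8.889e-05


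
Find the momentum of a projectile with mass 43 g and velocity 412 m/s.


p = m*v = 0.043*412 = 17.72 kg·m/s

17.72 kg·m/s


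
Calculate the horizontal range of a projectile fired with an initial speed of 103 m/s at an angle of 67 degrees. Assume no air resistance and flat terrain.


R = v0^2 * sin(2*theta) / g = 103^2 * sin(2*67°) / 9.81 = 777.9 m

777.9 m


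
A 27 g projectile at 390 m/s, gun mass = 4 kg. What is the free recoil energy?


v_r = m_p*v_p/m_gun = 0.027*390/4 = 2.6325 m/s, E_r = 0.5*m_gun*v_r^2 = 0.5*4*2.6325^2 = 13.86 J

13.86 J


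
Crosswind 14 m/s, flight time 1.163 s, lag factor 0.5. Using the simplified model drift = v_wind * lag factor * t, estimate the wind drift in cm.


drift = v_wind * lag * t = 14 * 0.5 * 1.163 = 8.141 m ≈ 814.1 cm

814.1 cm


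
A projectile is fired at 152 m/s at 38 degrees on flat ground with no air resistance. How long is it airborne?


T = 2*v0*sin(theta)/g = 2*152*sin(38°)/9.81 = 19.08 s

19.08 s


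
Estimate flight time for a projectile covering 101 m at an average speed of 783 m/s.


t = d/v = 101/783 = 0.129 s

0.129 s


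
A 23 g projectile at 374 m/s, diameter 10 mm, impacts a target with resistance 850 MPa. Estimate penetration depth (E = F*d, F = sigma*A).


A = pi*(d/2)^2 = pi*(10/2)^2 = 78.5398 mm^2
E = 0.5*m*v^2 = 0.5*0.023*374^2 = 1608.57 J
depth = E/(sigma*A) = 1608.57 J / (850 MPa * 78.5398 mm^2) = 1608.57/(850 * 78.5398) m = 0.0240953 m ≈ 24.1 mm

24.1 mm


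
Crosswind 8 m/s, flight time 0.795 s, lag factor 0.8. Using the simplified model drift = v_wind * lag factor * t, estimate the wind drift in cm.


drift = v_wind * lag * t = 8 * 0.8 * 0.795 = 5.088 m ≈ 508.8 cm

508.8 cm


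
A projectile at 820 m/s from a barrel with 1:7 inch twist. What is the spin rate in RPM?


twist_m = 7*0.0254 = 0.1778 m
spin = v/twist = 820/0.1778 = 4611.924 rev/s
RPM = spin*60 = 4611.924*60 ≈ 276715 RPM

276715 RPM


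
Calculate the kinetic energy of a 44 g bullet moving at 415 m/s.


E = 0.5*m*v^2 = 0.5*0.044*415^2 = 3789 J

3789 J


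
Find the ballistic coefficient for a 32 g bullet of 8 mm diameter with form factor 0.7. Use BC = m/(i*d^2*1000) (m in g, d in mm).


BC = m/(i*d^2*1000) = 32/(0.7 * 8^2 * 1000) = 0.0007143

0.0007143


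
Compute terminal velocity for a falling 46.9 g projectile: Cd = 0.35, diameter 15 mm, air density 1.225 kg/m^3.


A = pi*(d/2)^2 = pi*(15/2000)^2 = 1.76715e-04 m^2
vt = sqrt(2mg/(Cd*rho*A)) = sqrt(2*0.0469*9.81/(0.35 * 1.225 * 1.76715e-04)) = 110.2 m/s

110.2 m/s


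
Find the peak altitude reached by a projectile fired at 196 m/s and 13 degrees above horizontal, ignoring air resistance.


H = (v0*sin(theta))^2 / (2g) = (196*sin(13°))^2 / (2*9.81) = 99.08 m

99.08 m


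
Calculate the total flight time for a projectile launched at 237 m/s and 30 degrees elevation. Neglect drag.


T = 2*v0*sin(theta)/g = 2*237*sin(30°)/9.81 = 24.16 s

24.16 s


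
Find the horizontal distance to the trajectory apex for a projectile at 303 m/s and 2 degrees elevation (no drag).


R = v0^2*sin(2*theta)/g = 303^2*sin(2*2°)/9.81 = 652.831 m
apex_dist = R/2 = 652.831/2 = 326.4 m

326.4 m


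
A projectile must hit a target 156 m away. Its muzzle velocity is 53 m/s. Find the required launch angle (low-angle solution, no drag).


sin(2*theta) = R*g/v0^2 = 156*9.81/53^2 = 0.544806, theta = arcsin(0.544806)/2 = 16.51°

16.51 degrees


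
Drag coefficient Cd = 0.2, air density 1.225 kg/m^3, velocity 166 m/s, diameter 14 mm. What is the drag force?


A = pi*(d/2)^2 = pi*(14/2000)^2 = 1.53938e-04 m^2
Fd = 0.5*Cd*rho*A*v^2 = 0.5*0.2*1.225*1.53938e-04*166^2 = 0.5196 N

0.5196 N


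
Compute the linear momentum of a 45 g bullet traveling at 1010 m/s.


p = m*v = 0.045*1010 = 45.45 kg·m/s

45.45 kg·m/s


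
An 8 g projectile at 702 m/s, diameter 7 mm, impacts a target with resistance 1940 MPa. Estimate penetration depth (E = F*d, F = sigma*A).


A = pi*(d/2)^2 = pi*(7/2)^2 = 38.4845 mm^2
E = 0.5*m*v^2 = 0.5*0.008*702^2 = 1971.22 J
depth = E/(sigma*A) = 1971.22 J / (1940 MPa * 38.4845 mm^2) = 1971.22/(1940 * 38.4845) m = 0.0264026 m ≈ 26.4 mm

26.4 mm


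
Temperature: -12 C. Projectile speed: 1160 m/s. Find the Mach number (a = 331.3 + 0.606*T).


a = 331.3 + 0.606*(-12) = 324.028 m/s
M = v/a = 1160/324.028 = 3.58

3.58


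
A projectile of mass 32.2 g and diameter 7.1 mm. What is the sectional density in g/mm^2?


SD = m/d^2 = 32.2/7.1^2 = 0.6388 g/mm^2

0.6388 g/mm^2


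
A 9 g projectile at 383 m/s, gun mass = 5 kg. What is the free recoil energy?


v_r = m_p*v_p/m_gun = 0.009*383/5 = 0.6894 m/s, E_r = 0.5*m_gun*v_r^2 = 0.5*5*0.6894^2 = 1.188 J

1.188 J


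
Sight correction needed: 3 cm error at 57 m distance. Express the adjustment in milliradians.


1 mrad subtends 1 cm per 10 m of range, so adj = error_cm / (dist_m / 10) = 3 / (57/10) = 0.5263 mrad

0.5263 mrad


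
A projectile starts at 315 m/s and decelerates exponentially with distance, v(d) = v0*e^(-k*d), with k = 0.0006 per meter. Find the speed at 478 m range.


v = v0*exp(-k*d) = 315*exp(-0.0006*478) = 236.5 m/s

236.5 m/s


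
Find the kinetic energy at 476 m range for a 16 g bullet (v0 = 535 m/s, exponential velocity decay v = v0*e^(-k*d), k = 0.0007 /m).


v = v0*exp(-k*d) = 535*exp(-0.0007*476) = 383.395 m/s
E = 0.5*m*v^2 = 0.5*0.016*383.395^2 = 1176 J

1176 J


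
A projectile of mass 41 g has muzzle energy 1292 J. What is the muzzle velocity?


v = sqrt(2*E/m) = sqrt(2*1292/0.041) = 251 m/s

251 m/s


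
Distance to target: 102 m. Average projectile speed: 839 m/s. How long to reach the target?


t = d/v = 102/839 = 0.1216 s

0.1216 s


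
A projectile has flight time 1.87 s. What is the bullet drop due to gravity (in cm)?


drop = 0.5*g*t^2 = 0.5*9.81*1.87^2 = 17.1523 m ≈ 1715 cm

1715 cm


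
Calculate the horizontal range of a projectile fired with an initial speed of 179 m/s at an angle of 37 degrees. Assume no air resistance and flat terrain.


R = v0^2 * sin(2*theta) / g = 179^2 * sin(2*37°) / 9.81 = 3140 m

3140 m


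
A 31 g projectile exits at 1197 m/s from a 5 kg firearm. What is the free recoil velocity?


v_recoil = m_p * v_p / m_gun = 0.031 * 1197 / 5 = 7.421 m/s

7.421 m/s


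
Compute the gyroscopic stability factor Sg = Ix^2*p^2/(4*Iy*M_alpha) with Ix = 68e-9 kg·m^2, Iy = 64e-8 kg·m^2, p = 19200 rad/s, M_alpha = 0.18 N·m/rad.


Sg = Ix^2 * p^2 / (4 * Iy * M_alpha) = (68e-9)^2 * 19200^2 / (4 * 64e-8 * 0.18) = 3.699

3.699


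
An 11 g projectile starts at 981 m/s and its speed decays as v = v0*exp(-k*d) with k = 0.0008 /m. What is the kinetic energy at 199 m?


v = v0*exp(-k*d) = 981*exp(-0.0008*199) = 836.622 m/s
E = 0.5*m*v^2 = 0.5*0.011*836.622^2 = 3850 J

3850 J


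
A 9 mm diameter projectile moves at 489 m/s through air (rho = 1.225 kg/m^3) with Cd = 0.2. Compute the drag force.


A = pi*(d/2)^2 = pi*(9/2000)^2 = 6.36173e-05 m^2
Fd = 0.5*Cd*rho*A*v^2 = 0.5*0.2*1.225*6.36173e-05*489^2 = 1.863 N

1.863 N


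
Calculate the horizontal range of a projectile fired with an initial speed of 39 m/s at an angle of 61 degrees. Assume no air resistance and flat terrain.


R = v0^2 * sin(2*theta) / g = 39^2 * sin(2*61°) / 9.81 = 131.5 m

131.5 m


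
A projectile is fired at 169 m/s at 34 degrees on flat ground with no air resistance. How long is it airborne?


T = 2*v0*sin(theta)/g = 2*169*sin(34°)/9.81 = 19.27 s

19.27 s


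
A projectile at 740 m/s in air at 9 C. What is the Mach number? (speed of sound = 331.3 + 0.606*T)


a = 331.3 + 0.606*(9) = 336.754 m/s
M = v/a = 740/336.754 = 2.197

2.197


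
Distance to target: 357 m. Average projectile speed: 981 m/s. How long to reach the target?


t = d/v = 357/981 = 0.3639 s

0.3639 s


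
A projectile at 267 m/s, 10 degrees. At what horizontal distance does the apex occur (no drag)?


R = v0^2*sin(2*theta)/g = 267^2*sin(2*10°)/9.81 = 2485.45 m
apex_dist = R/2 = 2485.45/2 = 1243 m

1243 m
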